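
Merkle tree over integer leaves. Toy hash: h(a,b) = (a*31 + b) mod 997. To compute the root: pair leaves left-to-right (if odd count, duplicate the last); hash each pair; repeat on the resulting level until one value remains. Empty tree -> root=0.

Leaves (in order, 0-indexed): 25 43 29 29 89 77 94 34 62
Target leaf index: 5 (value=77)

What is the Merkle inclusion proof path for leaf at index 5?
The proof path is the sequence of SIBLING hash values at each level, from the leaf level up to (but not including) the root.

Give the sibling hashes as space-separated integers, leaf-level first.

Answer: 89 954 364 727

Derivation:
L0 (leaves): [25, 43, 29, 29, 89, 77, 94, 34, 62], target index=5
L1: h(25,43)=(25*31+43)%997=818 [pair 0] h(29,29)=(29*31+29)%997=928 [pair 1] h(89,77)=(89*31+77)%997=842 [pair 2] h(94,34)=(94*31+34)%997=954 [pair 3] h(62,62)=(62*31+62)%997=987 [pair 4] -> [818, 928, 842, 954, 987]
  Sibling for proof at L0: 89
L2: h(818,928)=(818*31+928)%997=364 [pair 0] h(842,954)=(842*31+954)%997=137 [pair 1] h(987,987)=(987*31+987)%997=677 [pair 2] -> [364, 137, 677]
  Sibling for proof at L1: 954
L3: h(364,137)=(364*31+137)%997=454 [pair 0] h(677,677)=(677*31+677)%997=727 [pair 1] -> [454, 727]
  Sibling for proof at L2: 364
L4: h(454,727)=(454*31+727)%997=843 [pair 0] -> [843]
  Sibling for proof at L3: 727
Root: 843
Proof path (sibling hashes from leaf to root): [89, 954, 364, 727]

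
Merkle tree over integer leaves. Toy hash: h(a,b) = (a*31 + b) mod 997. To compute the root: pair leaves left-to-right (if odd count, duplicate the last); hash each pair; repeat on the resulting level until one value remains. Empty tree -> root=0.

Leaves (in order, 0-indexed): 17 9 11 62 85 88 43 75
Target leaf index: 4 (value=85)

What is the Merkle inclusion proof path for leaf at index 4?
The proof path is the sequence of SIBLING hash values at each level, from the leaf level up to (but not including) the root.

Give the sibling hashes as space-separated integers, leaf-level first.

Answer: 88 411 70

Derivation:
L0 (leaves): [17, 9, 11, 62, 85, 88, 43, 75], target index=4
L1: h(17,9)=(17*31+9)%997=536 [pair 0] h(11,62)=(11*31+62)%997=403 [pair 1] h(85,88)=(85*31+88)%997=729 [pair 2] h(43,75)=(43*31+75)%997=411 [pair 3] -> [536, 403, 729, 411]
  Sibling for proof at L0: 88
L2: h(536,403)=(536*31+403)%997=70 [pair 0] h(729,411)=(729*31+411)%997=79 [pair 1] -> [70, 79]
  Sibling for proof at L1: 411
L3: h(70,79)=(70*31+79)%997=255 [pair 0] -> [255]
  Sibling for proof at L2: 70
Root: 255
Proof path (sibling hashes from leaf to root): [88, 411, 70]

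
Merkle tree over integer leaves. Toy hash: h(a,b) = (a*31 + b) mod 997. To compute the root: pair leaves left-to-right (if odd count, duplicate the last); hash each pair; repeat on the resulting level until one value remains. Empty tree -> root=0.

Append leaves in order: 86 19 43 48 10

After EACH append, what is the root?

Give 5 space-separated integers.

After append 86 (leaves=[86]):
  L0: [86]
  root=86
After append 19 (leaves=[86, 19]):
  L0: [86, 19]
  L1: h(86,19)=(86*31+19)%997=691 -> [691]
  root=691
After append 43 (leaves=[86, 19, 43]):
  L0: [86, 19, 43]
  L1: h(86,19)=(86*31+19)%997=691 h(43,43)=(43*31+43)%997=379 -> [691, 379]
  L2: h(691,379)=(691*31+379)%997=863 -> [863]
  root=863
After append 48 (leaves=[86, 19, 43, 48]):
  L0: [86, 19, 43, 48]
  L1: h(86,19)=(86*31+19)%997=691 h(43,48)=(43*31+48)%997=384 -> [691, 384]
  L2: h(691,384)=(691*31+384)%997=868 -> [868]
  root=868
After append 10 (leaves=[86, 19, 43, 48, 10]):
  L0: [86, 19, 43, 48, 10]
  L1: h(86,19)=(86*31+19)%997=691 h(43,48)=(43*31+48)%997=384 h(10,10)=(10*31+10)%997=320 -> [691, 384, 320]
  L2: h(691,384)=(691*31+384)%997=868 h(320,320)=(320*31+320)%997=270 -> [868, 270]
  L3: h(868,270)=(868*31+270)%997=259 -> [259]
  root=259

Answer: 86 691 863 868 259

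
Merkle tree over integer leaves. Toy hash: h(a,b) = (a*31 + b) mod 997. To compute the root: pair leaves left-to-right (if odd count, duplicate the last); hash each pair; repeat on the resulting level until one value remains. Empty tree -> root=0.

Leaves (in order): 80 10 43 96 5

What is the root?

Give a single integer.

Answer: 656

Derivation:
L0: [80, 10, 43, 96, 5]
L1: h(80,10)=(80*31+10)%997=496 h(43,96)=(43*31+96)%997=432 h(5,5)=(5*31+5)%997=160 -> [496, 432, 160]
L2: h(496,432)=(496*31+432)%997=853 h(160,160)=(160*31+160)%997=135 -> [853, 135]
L3: h(853,135)=(853*31+135)%997=656 -> [656]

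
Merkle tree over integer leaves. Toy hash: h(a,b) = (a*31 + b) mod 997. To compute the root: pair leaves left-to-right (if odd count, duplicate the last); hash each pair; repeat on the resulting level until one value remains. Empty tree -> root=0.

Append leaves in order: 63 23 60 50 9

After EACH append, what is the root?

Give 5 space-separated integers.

Answer: 63 979 365 355 281

Derivation:
After append 63 (leaves=[63]):
  L0: [63]
  root=63
After append 23 (leaves=[63, 23]):
  L0: [63, 23]
  L1: h(63,23)=(63*31+23)%997=979 -> [979]
  root=979
After append 60 (leaves=[63, 23, 60]):
  L0: [63, 23, 60]
  L1: h(63,23)=(63*31+23)%997=979 h(60,60)=(60*31+60)%997=923 -> [979, 923]
  L2: h(979,923)=(979*31+923)%997=365 -> [365]
  root=365
After append 50 (leaves=[63, 23, 60, 50]):
  L0: [63, 23, 60, 50]
  L1: h(63,23)=(63*31+23)%997=979 h(60,50)=(60*31+50)%997=913 -> [979, 913]
  L2: h(979,913)=(979*31+913)%997=355 -> [355]
  root=355
After append 9 (leaves=[63, 23, 60, 50, 9]):
  L0: [63, 23, 60, 50, 9]
  L1: h(63,23)=(63*31+23)%997=979 h(60,50)=(60*31+50)%997=913 h(9,9)=(9*31+9)%997=288 -> [979, 913, 288]
  L2: h(979,913)=(979*31+913)%997=355 h(288,288)=(288*31+288)%997=243 -> [355, 243]
  L3: h(355,243)=(355*31+243)%997=281 -> [281]
  root=281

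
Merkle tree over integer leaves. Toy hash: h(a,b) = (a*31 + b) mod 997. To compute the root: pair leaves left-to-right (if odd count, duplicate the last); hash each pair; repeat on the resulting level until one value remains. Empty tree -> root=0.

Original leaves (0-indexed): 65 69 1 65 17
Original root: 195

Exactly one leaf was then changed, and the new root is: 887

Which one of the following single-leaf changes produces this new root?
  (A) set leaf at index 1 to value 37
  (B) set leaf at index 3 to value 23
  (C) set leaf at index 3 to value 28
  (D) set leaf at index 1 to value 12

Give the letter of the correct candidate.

Answer: B

Derivation:
Original leaves: [65, 69, 1, 65, 17]
Target new root: 887
Try each candidate change and compute the resulting root:
Candidate A: set leaf[1] = 37 -> leaves = [65, 37, 1, 65, 17]
  L0: [65, 37, 1, 65, 17]
  L1: h(65,37)=(65*31+37)%997=58 h(1,65)=(1*31+65)%997=96 h(17,17)=(17*31+17)%997=544 -> [58, 96, 544]
  L2: h(58,96)=(58*31+96)%997=897 h(544,544)=(544*31+544)%997=459 -> [897, 459]
  L3: h(897,459)=(897*31+459)%997=350 -> [350]
  root = 350 != target 887
Candidate B: set leaf[3] = 23 -> leaves = [65, 69, 1, 23, 17]
  L0: [65, 69, 1, 23, 17]
  L1: h(65,69)=(65*31+69)%997=90 h(1,23)=(1*31+23)%997=54 h(17,17)=(17*31+17)%997=544 -> [90, 54, 544]
  L2: h(90,54)=(90*31+54)%997=850 h(544,544)=(544*31+544)%997=459 -> [850, 459]
  L3: h(850,459)=(850*31+459)%997=887 -> [887]
  root = 887 == target 887  ** MATCH **
Candidate C: set leaf[3] = 28 -> leaves = [65, 69, 1, 28, 17]
  L0: [65, 69, 1, 28, 17]
  L1: h(65,69)=(65*31+69)%997=90 h(1,28)=(1*31+28)%997=59 h(17,17)=(17*31+17)%997=544 -> [90, 59, 544]
  L2: h(90,59)=(90*31+59)%997=855 h(544,544)=(544*31+544)%997=459 -> [855, 459]
  L3: h(855,459)=(855*31+459)%997=45 -> [45]
  root = 45 != target 887
Candidate D: set leaf[1] = 12 -> leaves = [65, 12, 1, 65, 17]
  L0: [65, 12, 1, 65, 17]
  L1: h(65,12)=(65*31+12)%997=33 h(1,65)=(1*31+65)%997=96 h(17,17)=(17*31+17)%997=544 -> [33, 96, 544]
  L2: h(33,96)=(33*31+96)%997=122 h(544,544)=(544*31+544)%997=459 -> [122, 459]
  L3: h(122,459)=(122*31+459)%997=253 -> [253]
  root = 253 != target 887
Candidate B produces the target root.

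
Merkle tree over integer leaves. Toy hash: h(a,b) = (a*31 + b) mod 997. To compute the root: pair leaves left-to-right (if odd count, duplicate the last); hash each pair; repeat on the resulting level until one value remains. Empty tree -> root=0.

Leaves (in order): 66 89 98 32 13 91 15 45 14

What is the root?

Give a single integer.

Answer: 469

Derivation:
L0: [66, 89, 98, 32, 13, 91, 15, 45, 14]
L1: h(66,89)=(66*31+89)%997=141 h(98,32)=(98*31+32)%997=79 h(13,91)=(13*31+91)%997=494 h(15,45)=(15*31+45)%997=510 h(14,14)=(14*31+14)%997=448 -> [141, 79, 494, 510, 448]
L2: h(141,79)=(141*31+79)%997=462 h(494,510)=(494*31+510)%997=869 h(448,448)=(448*31+448)%997=378 -> [462, 869, 378]
L3: h(462,869)=(462*31+869)%997=236 h(378,378)=(378*31+378)%997=132 -> [236, 132]
L4: h(236,132)=(236*31+132)%997=469 -> [469]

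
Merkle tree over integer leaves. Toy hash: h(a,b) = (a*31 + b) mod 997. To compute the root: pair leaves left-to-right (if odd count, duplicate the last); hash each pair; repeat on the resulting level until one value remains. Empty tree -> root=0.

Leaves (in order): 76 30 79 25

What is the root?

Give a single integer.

L0: [76, 30, 79, 25]
L1: h(76,30)=(76*31+30)%997=392 h(79,25)=(79*31+25)%997=480 -> [392, 480]
L2: h(392,480)=(392*31+480)%997=668 -> [668]

Answer: 668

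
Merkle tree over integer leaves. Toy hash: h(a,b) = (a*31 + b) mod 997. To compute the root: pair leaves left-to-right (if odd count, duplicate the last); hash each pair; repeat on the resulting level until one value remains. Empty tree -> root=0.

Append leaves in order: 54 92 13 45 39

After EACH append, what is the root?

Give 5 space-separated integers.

After append 54 (leaves=[54]):
  L0: [54]
  root=54
After append 92 (leaves=[54, 92]):
  L0: [54, 92]
  L1: h(54,92)=(54*31+92)%997=769 -> [769]
  root=769
After append 13 (leaves=[54, 92, 13]):
  L0: [54, 92, 13]
  L1: h(54,92)=(54*31+92)%997=769 h(13,13)=(13*31+13)%997=416 -> [769, 416]
  L2: h(769,416)=(769*31+416)%997=327 -> [327]
  root=327
After append 45 (leaves=[54, 92, 13, 45]):
  L0: [54, 92, 13, 45]
  L1: h(54,92)=(54*31+92)%997=769 h(13,45)=(13*31+45)%997=448 -> [769, 448]
  L2: h(769,448)=(769*31+448)%997=359 -> [359]
  root=359
After append 39 (leaves=[54, 92, 13, 45, 39]):
  L0: [54, 92, 13, 45, 39]
  L1: h(54,92)=(54*31+92)%997=769 h(13,45)=(13*31+45)%997=448 h(39,39)=(39*31+39)%997=251 -> [769, 448, 251]
  L2: h(769,448)=(769*31+448)%997=359 h(251,251)=(251*31+251)%997=56 -> [359, 56]
  L3: h(359,56)=(359*31+56)%997=218 -> [218]
  root=218

Answer: 54 769 327 359 218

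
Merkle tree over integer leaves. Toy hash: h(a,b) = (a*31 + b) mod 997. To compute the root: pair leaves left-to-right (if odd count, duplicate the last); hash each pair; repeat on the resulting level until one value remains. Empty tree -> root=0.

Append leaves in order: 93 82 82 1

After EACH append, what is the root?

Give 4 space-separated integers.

After append 93 (leaves=[93]):
  L0: [93]
  root=93
After append 82 (leaves=[93, 82]):
  L0: [93, 82]
  L1: h(93,82)=(93*31+82)%997=971 -> [971]
  root=971
After append 82 (leaves=[93, 82, 82]):
  L0: [93, 82, 82]
  L1: h(93,82)=(93*31+82)%997=971 h(82,82)=(82*31+82)%997=630 -> [971, 630]
  L2: h(971,630)=(971*31+630)%997=821 -> [821]
  root=821
After append 1 (leaves=[93, 82, 82, 1]):
  L0: [93, 82, 82, 1]
  L1: h(93,82)=(93*31+82)%997=971 h(82,1)=(82*31+1)%997=549 -> [971, 549]
  L2: h(971,549)=(971*31+549)%997=740 -> [740]
  root=740

Answer: 93 971 821 740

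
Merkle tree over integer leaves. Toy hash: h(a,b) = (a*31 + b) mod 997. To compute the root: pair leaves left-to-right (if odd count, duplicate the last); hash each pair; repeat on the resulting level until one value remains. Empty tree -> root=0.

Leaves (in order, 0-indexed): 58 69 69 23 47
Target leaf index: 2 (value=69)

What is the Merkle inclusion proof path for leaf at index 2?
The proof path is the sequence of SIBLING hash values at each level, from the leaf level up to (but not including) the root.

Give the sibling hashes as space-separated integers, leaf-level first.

L0 (leaves): [58, 69, 69, 23, 47], target index=2
L1: h(58,69)=(58*31+69)%997=870 [pair 0] h(69,23)=(69*31+23)%997=168 [pair 1] h(47,47)=(47*31+47)%997=507 [pair 2] -> [870, 168, 507]
  Sibling for proof at L0: 23
L2: h(870,168)=(870*31+168)%997=219 [pair 0] h(507,507)=(507*31+507)%997=272 [pair 1] -> [219, 272]
  Sibling for proof at L1: 870
L3: h(219,272)=(219*31+272)%997=82 [pair 0] -> [82]
  Sibling for proof at L2: 272
Root: 82
Proof path (sibling hashes from leaf to root): [23, 870, 272]

Answer: 23 870 272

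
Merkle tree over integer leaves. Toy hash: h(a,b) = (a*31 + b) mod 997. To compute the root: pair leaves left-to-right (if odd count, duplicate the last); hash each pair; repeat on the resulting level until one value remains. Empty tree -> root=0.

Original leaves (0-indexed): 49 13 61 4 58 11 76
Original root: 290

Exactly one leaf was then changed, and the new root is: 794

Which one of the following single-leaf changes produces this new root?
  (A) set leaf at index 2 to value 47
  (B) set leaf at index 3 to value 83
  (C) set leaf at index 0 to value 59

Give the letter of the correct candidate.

Original leaves: [49, 13, 61, 4, 58, 11, 76]
Target new root: 794
Try each candidate change and compute the resulting root:
Candidate A: set leaf[2] = 47 -> leaves = [49, 13, 47, 4, 58, 11, 76]
  L0: [49, 13, 47, 4, 58, 11, 76]
  L1: h(49,13)=(49*31+13)%997=535 h(47,4)=(47*31+4)%997=464 h(58,11)=(58*31+11)%997=812 h(76,76)=(76*31+76)%997=438 -> [535, 464, 812, 438]
  L2: h(535,464)=(535*31+464)%997=100 h(812,438)=(812*31+438)%997=685 -> [100, 685]
  L3: h(100,685)=(100*31+685)%997=794 -> [794]
  root = 794 == target 794  ** MATCH **
Candidate B: set leaf[3] = 83 -> leaves = [49, 13, 61, 83, 58, 11, 76]
  L0: [49, 13, 61, 83, 58, 11, 76]
  L1: h(49,13)=(49*31+13)%997=535 h(61,83)=(61*31+83)%997=977 h(58,11)=(58*31+11)%997=812 h(76,76)=(76*31+76)%997=438 -> [535, 977, 812, 438]
  L2: h(535,977)=(535*31+977)%997=613 h(812,438)=(812*31+438)%997=685 -> [613, 685]
  L3: h(613,685)=(613*31+685)%997=745 -> [745]
  root = 745 != target 794
Candidate C: set leaf[0] = 59 -> leaves = [59, 13, 61, 4, 58, 11, 76]
  L0: [59, 13, 61, 4, 58, 11, 76]
  L1: h(59,13)=(59*31+13)%997=845 h(61,4)=(61*31+4)%997=898 h(58,11)=(58*31+11)%997=812 h(76,76)=(76*31+76)%997=438 -> [845, 898, 812, 438]
  L2: h(845,898)=(845*31+898)%997=174 h(812,438)=(812*31+438)%997=685 -> [174, 685]
  L3: h(174,685)=(174*31+685)%997=97 -> [97]
  root = 97 != target 794
Candidate A produces the target root.

Answer: A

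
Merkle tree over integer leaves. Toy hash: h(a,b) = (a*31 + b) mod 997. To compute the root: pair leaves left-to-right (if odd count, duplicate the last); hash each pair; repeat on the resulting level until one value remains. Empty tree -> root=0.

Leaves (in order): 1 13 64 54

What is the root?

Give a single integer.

Answer: 411

Derivation:
L0: [1, 13, 64, 54]
L1: h(1,13)=(1*31+13)%997=44 h(64,54)=(64*31+54)%997=44 -> [44, 44]
L2: h(44,44)=(44*31+44)%997=411 -> [411]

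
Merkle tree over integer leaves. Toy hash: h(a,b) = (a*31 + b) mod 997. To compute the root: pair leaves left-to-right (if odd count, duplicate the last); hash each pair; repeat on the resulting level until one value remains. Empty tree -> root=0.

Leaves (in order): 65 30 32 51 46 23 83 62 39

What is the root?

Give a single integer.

Answer: 657

Derivation:
L0: [65, 30, 32, 51, 46, 23, 83, 62, 39]
L1: h(65,30)=(65*31+30)%997=51 h(32,51)=(32*31+51)%997=46 h(46,23)=(46*31+23)%997=452 h(83,62)=(83*31+62)%997=641 h(39,39)=(39*31+39)%997=251 -> [51, 46, 452, 641, 251]
L2: h(51,46)=(51*31+46)%997=630 h(452,641)=(452*31+641)%997=695 h(251,251)=(251*31+251)%997=56 -> [630, 695, 56]
L3: h(630,695)=(630*31+695)%997=285 h(56,56)=(56*31+56)%997=795 -> [285, 795]
L4: h(285,795)=(285*31+795)%997=657 -> [657]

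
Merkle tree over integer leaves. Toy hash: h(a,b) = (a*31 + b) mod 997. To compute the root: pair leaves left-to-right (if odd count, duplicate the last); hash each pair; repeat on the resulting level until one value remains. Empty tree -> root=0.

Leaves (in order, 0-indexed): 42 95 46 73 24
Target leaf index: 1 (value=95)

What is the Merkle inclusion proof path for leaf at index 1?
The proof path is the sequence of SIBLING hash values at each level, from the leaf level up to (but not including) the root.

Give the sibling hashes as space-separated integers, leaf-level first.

L0 (leaves): [42, 95, 46, 73, 24], target index=1
L1: h(42,95)=(42*31+95)%997=400 [pair 0] h(46,73)=(46*31+73)%997=502 [pair 1] h(24,24)=(24*31+24)%997=768 [pair 2] -> [400, 502, 768]
  Sibling for proof at L0: 42
L2: h(400,502)=(400*31+502)%997=938 [pair 0] h(768,768)=(768*31+768)%997=648 [pair 1] -> [938, 648]
  Sibling for proof at L1: 502
L3: h(938,648)=(938*31+648)%997=813 [pair 0] -> [813]
  Sibling for proof at L2: 648
Root: 813
Proof path (sibling hashes from leaf to root): [42, 502, 648]

Answer: 42 502 648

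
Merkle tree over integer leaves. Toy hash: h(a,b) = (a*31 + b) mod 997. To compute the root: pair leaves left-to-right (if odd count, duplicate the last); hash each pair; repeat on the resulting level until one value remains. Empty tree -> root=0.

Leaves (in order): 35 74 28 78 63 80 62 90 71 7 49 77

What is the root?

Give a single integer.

Answer: 807

Derivation:
L0: [35, 74, 28, 78, 63, 80, 62, 90, 71, 7, 49, 77]
L1: h(35,74)=(35*31+74)%997=162 h(28,78)=(28*31+78)%997=946 h(63,80)=(63*31+80)%997=39 h(62,90)=(62*31+90)%997=18 h(71,7)=(71*31+7)%997=214 h(49,77)=(49*31+77)%997=599 -> [162, 946, 39, 18, 214, 599]
L2: h(162,946)=(162*31+946)%997=983 h(39,18)=(39*31+18)%997=230 h(214,599)=(214*31+599)%997=254 -> [983, 230, 254]
L3: h(983,230)=(983*31+230)%997=793 h(254,254)=(254*31+254)%997=152 -> [793, 152]
L4: h(793,152)=(793*31+152)%997=807 -> [807]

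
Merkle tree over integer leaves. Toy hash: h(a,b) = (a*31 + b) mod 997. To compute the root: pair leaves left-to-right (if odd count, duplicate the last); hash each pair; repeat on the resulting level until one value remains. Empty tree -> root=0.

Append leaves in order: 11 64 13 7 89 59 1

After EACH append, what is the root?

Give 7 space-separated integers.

After append 11 (leaves=[11]):
  L0: [11]
  root=11
After append 64 (leaves=[11, 64]):
  L0: [11, 64]
  L1: h(11,64)=(11*31+64)%997=405 -> [405]
  root=405
After append 13 (leaves=[11, 64, 13]):
  L0: [11, 64, 13]
  L1: h(11,64)=(11*31+64)%997=405 h(13,13)=(13*31+13)%997=416 -> [405, 416]
  L2: h(405,416)=(405*31+416)%997=10 -> [10]
  root=10
After append 7 (leaves=[11, 64, 13, 7]):
  L0: [11, 64, 13, 7]
  L1: h(11,64)=(11*31+64)%997=405 h(13,7)=(13*31+7)%997=410 -> [405, 410]
  L2: h(405,410)=(405*31+410)%997=4 -> [4]
  root=4
After append 89 (leaves=[11, 64, 13, 7, 89]):
  L0: [11, 64, 13, 7, 89]
  L1: h(11,64)=(11*31+64)%997=405 h(13,7)=(13*31+7)%997=410 h(89,89)=(89*31+89)%997=854 -> [405, 410, 854]
  L2: h(405,410)=(405*31+410)%997=4 h(854,854)=(854*31+854)%997=409 -> [4, 409]
  L3: h(4,409)=(4*31+409)%997=533 -> [533]
  root=533
After append 59 (leaves=[11, 64, 13, 7, 89, 59]):
  L0: [11, 64, 13, 7, 89, 59]
  L1: h(11,64)=(11*31+64)%997=405 h(13,7)=(13*31+7)%997=410 h(89,59)=(89*31+59)%997=824 -> [405, 410, 824]
  L2: h(405,410)=(405*31+410)%997=4 h(824,824)=(824*31+824)%997=446 -> [4, 446]
  L3: h(4,446)=(4*31+446)%997=570 -> [570]
  root=570
After append 1 (leaves=[11, 64, 13, 7, 89, 59, 1]):
  L0: [11, 64, 13, 7, 89, 59, 1]
  L1: h(11,64)=(11*31+64)%997=405 h(13,7)=(13*31+7)%997=410 h(89,59)=(89*31+59)%997=824 h(1,1)=(1*31+1)%997=32 -> [405, 410, 824, 32]
  L2: h(405,410)=(405*31+410)%997=4 h(824,32)=(824*31+32)%997=651 -> [4, 651]
  L3: h(4,651)=(4*31+651)%997=775 -> [775]
  root=775

Answer: 11 405 10 4 533 570 775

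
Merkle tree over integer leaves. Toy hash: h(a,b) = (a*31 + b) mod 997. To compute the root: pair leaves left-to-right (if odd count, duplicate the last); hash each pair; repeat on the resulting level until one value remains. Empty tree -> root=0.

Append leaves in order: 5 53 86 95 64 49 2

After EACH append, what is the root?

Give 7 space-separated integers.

After append 5 (leaves=[5]):
  L0: [5]
  root=5
After append 53 (leaves=[5, 53]):
  L0: [5, 53]
  L1: h(5,53)=(5*31+53)%997=208 -> [208]
  root=208
After append 86 (leaves=[5, 53, 86]):
  L0: [5, 53, 86]
  L1: h(5,53)=(5*31+53)%997=208 h(86,86)=(86*31+86)%997=758 -> [208, 758]
  L2: h(208,758)=(208*31+758)%997=227 -> [227]
  root=227
After append 95 (leaves=[5, 53, 86, 95]):
  L0: [5, 53, 86, 95]
  L1: h(5,53)=(5*31+53)%997=208 h(86,95)=(86*31+95)%997=767 -> [208, 767]
  L2: h(208,767)=(208*31+767)%997=236 -> [236]
  root=236
After append 64 (leaves=[5, 53, 86, 95, 64]):
  L0: [5, 53, 86, 95, 64]
  L1: h(5,53)=(5*31+53)%997=208 h(86,95)=(86*31+95)%997=767 h(64,64)=(64*31+64)%997=54 -> [208, 767, 54]
  L2: h(208,767)=(208*31+767)%997=236 h(54,54)=(54*31+54)%997=731 -> [236, 731]
  L3: h(236,731)=(236*31+731)%997=71 -> [71]
  root=71
After append 49 (leaves=[5, 53, 86, 95, 64, 49]):
  L0: [5, 53, 86, 95, 64, 49]
  L1: h(5,53)=(5*31+53)%997=208 h(86,95)=(86*31+95)%997=767 h(64,49)=(64*31+49)%997=39 -> [208, 767, 39]
  L2: h(208,767)=(208*31+767)%997=236 h(39,39)=(39*31+39)%997=251 -> [236, 251]
  L3: h(236,251)=(236*31+251)%997=588 -> [588]
  root=588
After append 2 (leaves=[5, 53, 86, 95, 64, 49, 2]):
  L0: [5, 53, 86, 95, 64, 49, 2]
  L1: h(5,53)=(5*31+53)%997=208 h(86,95)=(86*31+95)%997=767 h(64,49)=(64*31+49)%997=39 h(2,2)=(2*31+2)%997=64 -> [208, 767, 39, 64]
  L2: h(208,767)=(208*31+767)%997=236 h(39,64)=(39*31+64)%997=276 -> [236, 276]
  L3: h(236,276)=(236*31+276)%997=613 -> [613]
  root=613

Answer: 5 208 227 236 71 588 613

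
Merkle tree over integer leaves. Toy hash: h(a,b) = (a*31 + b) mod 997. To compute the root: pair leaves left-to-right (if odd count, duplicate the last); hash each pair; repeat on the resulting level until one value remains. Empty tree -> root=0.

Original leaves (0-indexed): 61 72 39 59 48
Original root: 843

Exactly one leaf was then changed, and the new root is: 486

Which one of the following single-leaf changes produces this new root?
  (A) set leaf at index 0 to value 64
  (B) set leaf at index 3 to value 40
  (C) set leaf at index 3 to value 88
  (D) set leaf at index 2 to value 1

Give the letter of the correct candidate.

Answer: A

Derivation:
Original leaves: [61, 72, 39, 59, 48]
Target new root: 486
Try each candidate change and compute the resulting root:
Candidate A: set leaf[0] = 64 -> leaves = [64, 72, 39, 59, 48]
  L0: [64, 72, 39, 59, 48]
  L1: h(64,72)=(64*31+72)%997=62 h(39,59)=(39*31+59)%997=271 h(48,48)=(48*31+48)%997=539 -> [62, 271, 539]
  L2: h(62,271)=(62*31+271)%997=199 h(539,539)=(539*31+539)%997=299 -> [199, 299]
  L3: h(199,299)=(199*31+299)%997=486 -> [486]
  root = 486 == target 486  ** MATCH **
Candidate B: set leaf[3] = 40 -> leaves = [61, 72, 39, 40, 48]
  L0: [61, 72, 39, 40, 48]
  L1: h(61,72)=(61*31+72)%997=966 h(39,40)=(39*31+40)%997=252 h(48,48)=(48*31+48)%997=539 -> [966, 252, 539]
  L2: h(966,252)=(966*31+252)%997=288 h(539,539)=(539*31+539)%997=299 -> [288, 299]
  L3: h(288,299)=(288*31+299)%997=254 -> [254]
  root = 254 != target 486
Candidate C: set leaf[3] = 88 -> leaves = [61, 72, 39, 88, 48]
  L0: [61, 72, 39, 88, 48]
  L1: h(61,72)=(61*31+72)%997=966 h(39,88)=(39*31+88)%997=300 h(48,48)=(48*31+48)%997=539 -> [966, 300, 539]
  L2: h(966,300)=(966*31+300)%997=336 h(539,539)=(539*31+539)%997=299 -> [336, 299]
  L3: h(336,299)=(336*31+299)%997=745 -> [745]
  root = 745 != target 486
Candidate D: set leaf[2] = 1 -> leaves = [61, 72, 1, 59, 48]
  L0: [61, 72, 1, 59, 48]
  L1: h(61,72)=(61*31+72)%997=966 h(1,59)=(1*31+59)%997=90 h(48,48)=(48*31+48)%997=539 -> [966, 90, 539]
  L2: h(966,90)=(966*31+90)%997=126 h(539,539)=(539*31+539)%997=299 -> [126, 299]
  L3: h(126,299)=(126*31+299)%997=217 -> [217]
  root = 217 != target 486
Candidate A produces the target root.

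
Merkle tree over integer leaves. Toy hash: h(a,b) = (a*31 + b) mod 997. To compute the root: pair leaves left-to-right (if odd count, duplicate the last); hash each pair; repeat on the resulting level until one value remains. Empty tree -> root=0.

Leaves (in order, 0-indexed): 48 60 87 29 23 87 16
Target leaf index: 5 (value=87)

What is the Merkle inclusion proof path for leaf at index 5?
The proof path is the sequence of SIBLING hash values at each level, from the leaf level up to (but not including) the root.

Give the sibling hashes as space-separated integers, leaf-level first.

Answer: 23 512 864

Derivation:
L0 (leaves): [48, 60, 87, 29, 23, 87, 16], target index=5
L1: h(48,60)=(48*31+60)%997=551 [pair 0] h(87,29)=(87*31+29)%997=732 [pair 1] h(23,87)=(23*31+87)%997=800 [pair 2] h(16,16)=(16*31+16)%997=512 [pair 3] -> [551, 732, 800, 512]
  Sibling for proof at L0: 23
L2: h(551,732)=(551*31+732)%997=864 [pair 0] h(800,512)=(800*31+512)%997=387 [pair 1] -> [864, 387]
  Sibling for proof at L1: 512
L3: h(864,387)=(864*31+387)%997=252 [pair 0] -> [252]
  Sibling for proof at L2: 864
Root: 252
Proof path (sibling hashes from leaf to root): [23, 512, 864]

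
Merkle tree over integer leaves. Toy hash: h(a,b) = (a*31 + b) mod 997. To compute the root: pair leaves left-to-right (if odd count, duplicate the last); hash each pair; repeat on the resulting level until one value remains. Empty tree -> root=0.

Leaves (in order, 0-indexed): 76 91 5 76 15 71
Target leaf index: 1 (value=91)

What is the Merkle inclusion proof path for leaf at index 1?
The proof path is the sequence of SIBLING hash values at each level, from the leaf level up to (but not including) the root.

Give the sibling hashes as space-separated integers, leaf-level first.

L0 (leaves): [76, 91, 5, 76, 15, 71], target index=1
L1: h(76,91)=(76*31+91)%997=453 [pair 0] h(5,76)=(5*31+76)%997=231 [pair 1] h(15,71)=(15*31+71)%997=536 [pair 2] -> [453, 231, 536]
  Sibling for proof at L0: 76
L2: h(453,231)=(453*31+231)%997=316 [pair 0] h(536,536)=(536*31+536)%997=203 [pair 1] -> [316, 203]
  Sibling for proof at L1: 231
L3: h(316,203)=(316*31+203)%997=29 [pair 0] -> [29]
  Sibling for proof at L2: 203
Root: 29
Proof path (sibling hashes from leaf to root): [76, 231, 203]

Answer: 76 231 203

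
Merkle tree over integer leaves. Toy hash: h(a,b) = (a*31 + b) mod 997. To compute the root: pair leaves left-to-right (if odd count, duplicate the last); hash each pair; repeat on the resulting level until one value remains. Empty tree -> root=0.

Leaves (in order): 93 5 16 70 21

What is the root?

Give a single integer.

Answer: 884

Derivation:
L0: [93, 5, 16, 70, 21]
L1: h(93,5)=(93*31+5)%997=894 h(16,70)=(16*31+70)%997=566 h(21,21)=(21*31+21)%997=672 -> [894, 566, 672]
L2: h(894,566)=(894*31+566)%997=364 h(672,672)=(672*31+672)%997=567 -> [364, 567]
L3: h(364,567)=(364*31+567)%997=884 -> [884]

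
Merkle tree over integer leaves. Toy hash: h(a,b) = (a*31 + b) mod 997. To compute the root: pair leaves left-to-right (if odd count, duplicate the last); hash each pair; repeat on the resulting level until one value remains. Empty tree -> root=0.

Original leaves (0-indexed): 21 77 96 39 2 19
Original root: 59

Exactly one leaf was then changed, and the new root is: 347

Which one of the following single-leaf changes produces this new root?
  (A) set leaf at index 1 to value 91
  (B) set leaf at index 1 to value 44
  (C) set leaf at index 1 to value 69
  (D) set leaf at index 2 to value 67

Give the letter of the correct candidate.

Answer: C

Derivation:
Original leaves: [21, 77, 96, 39, 2, 19]
Target new root: 347
Try each candidate change and compute the resulting root:
Candidate A: set leaf[1] = 91 -> leaves = [21, 91, 96, 39, 2, 19]
  L0: [21, 91, 96, 39, 2, 19]
  L1: h(21,91)=(21*31+91)%997=742 h(96,39)=(96*31+39)%997=24 h(2,19)=(2*31+19)%997=81 -> [742, 24, 81]
  L2: h(742,24)=(742*31+24)%997=95 h(81,81)=(81*31+81)%997=598 -> [95, 598]
  L3: h(95,598)=(95*31+598)%997=552 -> [552]
  root = 552 != target 347
Candidate B: set leaf[1] = 44 -> leaves = [21, 44, 96, 39, 2, 19]
  L0: [21, 44, 96, 39, 2, 19]
  L1: h(21,44)=(21*31+44)%997=695 h(96,39)=(96*31+39)%997=24 h(2,19)=(2*31+19)%997=81 -> [695, 24, 81]
  L2: h(695,24)=(695*31+24)%997=632 h(81,81)=(81*31+81)%997=598 -> [632, 598]
  L3: h(632,598)=(632*31+598)%997=250 -> [250]
  root = 250 != target 347
Candidate C: set leaf[1] = 69 -> leaves = [21, 69, 96, 39, 2, 19]
  L0: [21, 69, 96, 39, 2, 19]
  L1: h(21,69)=(21*31+69)%997=720 h(96,39)=(96*31+39)%997=24 h(2,19)=(2*31+19)%997=81 -> [720, 24, 81]
  L2: h(720,24)=(720*31+24)%997=410 h(81,81)=(81*31+81)%997=598 -> [410, 598]
  L3: h(410,598)=(410*31+598)%997=347 -> [347]
  root = 347 == target 347  ** MATCH **
Candidate D: set leaf[2] = 67 -> leaves = [21, 77, 67, 39, 2, 19]
  L0: [21, 77, 67, 39, 2, 19]
  L1: h(21,77)=(21*31+77)%997=728 h(67,39)=(67*31+39)%997=122 h(2,19)=(2*31+19)%997=81 -> [728, 122, 81]
  L2: h(728,122)=(728*31+122)%997=756 h(81,81)=(81*31+81)%997=598 -> [756, 598]
  L3: h(756,598)=(756*31+598)%997=106 -> [106]
  root = 106 != target 347
Candidate C produces the target root.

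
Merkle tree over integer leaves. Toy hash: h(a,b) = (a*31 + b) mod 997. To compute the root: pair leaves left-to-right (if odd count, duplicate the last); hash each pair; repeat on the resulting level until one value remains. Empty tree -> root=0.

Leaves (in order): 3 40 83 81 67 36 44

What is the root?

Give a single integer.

Answer: 829

Derivation:
L0: [3, 40, 83, 81, 67, 36, 44]
L1: h(3,40)=(3*31+40)%997=133 h(83,81)=(83*31+81)%997=660 h(67,36)=(67*31+36)%997=119 h(44,44)=(44*31+44)%997=411 -> [133, 660, 119, 411]
L2: h(133,660)=(133*31+660)%997=795 h(119,411)=(119*31+411)%997=112 -> [795, 112]
L3: h(795,112)=(795*31+112)%997=829 -> [829]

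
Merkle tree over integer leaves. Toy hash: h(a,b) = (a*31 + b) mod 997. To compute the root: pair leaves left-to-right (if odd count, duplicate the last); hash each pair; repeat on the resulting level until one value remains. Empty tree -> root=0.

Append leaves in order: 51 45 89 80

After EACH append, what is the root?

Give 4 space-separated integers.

After append 51 (leaves=[51]):
  L0: [51]
  root=51
After append 45 (leaves=[51, 45]):
  L0: [51, 45]
  L1: h(51,45)=(51*31+45)%997=629 -> [629]
  root=629
After append 89 (leaves=[51, 45, 89]):
  L0: [51, 45, 89]
  L1: h(51,45)=(51*31+45)%997=629 h(89,89)=(89*31+89)%997=854 -> [629, 854]
  L2: h(629,854)=(629*31+854)%997=413 -> [413]
  root=413
After append 80 (leaves=[51, 45, 89, 80]):
  L0: [51, 45, 89, 80]
  L1: h(51,45)=(51*31+45)%997=629 h(89,80)=(89*31+80)%997=845 -> [629, 845]
  L2: h(629,845)=(629*31+845)%997=404 -> [404]
  root=404

Answer: 51 629 413 404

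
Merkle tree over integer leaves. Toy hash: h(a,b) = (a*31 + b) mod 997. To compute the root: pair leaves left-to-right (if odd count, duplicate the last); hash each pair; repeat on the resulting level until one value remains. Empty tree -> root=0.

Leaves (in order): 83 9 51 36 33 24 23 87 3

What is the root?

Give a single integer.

Answer: 99

Derivation:
L0: [83, 9, 51, 36, 33, 24, 23, 87, 3]
L1: h(83,9)=(83*31+9)%997=588 h(51,36)=(51*31+36)%997=620 h(33,24)=(33*31+24)%997=50 h(23,87)=(23*31+87)%997=800 h(3,3)=(3*31+3)%997=96 -> [588, 620, 50, 800, 96]
L2: h(588,620)=(588*31+620)%997=902 h(50,800)=(50*31+800)%997=356 h(96,96)=(96*31+96)%997=81 -> [902, 356, 81]
L3: h(902,356)=(902*31+356)%997=402 h(81,81)=(81*31+81)%997=598 -> [402, 598]
L4: h(402,598)=(402*31+598)%997=99 -> [99]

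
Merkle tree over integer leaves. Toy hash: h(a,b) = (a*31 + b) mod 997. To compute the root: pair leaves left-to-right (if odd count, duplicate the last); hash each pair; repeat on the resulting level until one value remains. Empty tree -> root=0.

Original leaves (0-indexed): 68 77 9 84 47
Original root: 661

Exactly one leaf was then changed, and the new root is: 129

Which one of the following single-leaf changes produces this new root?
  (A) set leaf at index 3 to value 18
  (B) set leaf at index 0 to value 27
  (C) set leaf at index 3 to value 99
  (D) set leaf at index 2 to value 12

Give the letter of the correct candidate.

Answer: C

Derivation:
Original leaves: [68, 77, 9, 84, 47]
Target new root: 129
Try each candidate change and compute the resulting root:
Candidate A: set leaf[3] = 18 -> leaves = [68, 77, 9, 18, 47]
  L0: [68, 77, 9, 18, 47]
  L1: h(68,77)=(68*31+77)%997=191 h(9,18)=(9*31+18)%997=297 h(47,47)=(47*31+47)%997=507 -> [191, 297, 507]
  L2: h(191,297)=(191*31+297)%997=236 h(507,507)=(507*31+507)%997=272 -> [236, 272]
  L3: h(236,272)=(236*31+272)%997=609 -> [609]
  root = 609 != target 129
Candidate B: set leaf[0] = 27 -> leaves = [27, 77, 9, 84, 47]
  L0: [27, 77, 9, 84, 47]
  L1: h(27,77)=(27*31+77)%997=914 h(9,84)=(9*31+84)%997=363 h(47,47)=(47*31+47)%997=507 -> [914, 363, 507]
  L2: h(914,363)=(914*31+363)%997=781 h(507,507)=(507*31+507)%997=272 -> [781, 272]
  L3: h(781,272)=(781*31+272)%997=555 -> [555]
  root = 555 != target 129
Candidate C: set leaf[3] = 99 -> leaves = [68, 77, 9, 99, 47]
  L0: [68, 77, 9, 99, 47]
  L1: h(68,77)=(68*31+77)%997=191 h(9,99)=(9*31+99)%997=378 h(47,47)=(47*31+47)%997=507 -> [191, 378, 507]
  L2: h(191,378)=(191*31+378)%997=317 h(507,507)=(507*31+507)%997=272 -> [317, 272]
  L3: h(317,272)=(317*31+272)%997=129 -> [129]
  root = 129 == target 129  ** MATCH **
Candidate D: set leaf[2] = 12 -> leaves = [68, 77, 12, 84, 47]
  L0: [68, 77, 12, 84, 47]
  L1: h(68,77)=(68*31+77)%997=191 h(12,84)=(12*31+84)%997=456 h(47,47)=(47*31+47)%997=507 -> [191, 456, 507]
  L2: h(191,456)=(191*31+456)%997=395 h(507,507)=(507*31+507)%997=272 -> [395, 272]
  L3: h(395,272)=(395*31+272)%997=553 -> [553]
  root = 553 != target 129
Candidate C produces the target root.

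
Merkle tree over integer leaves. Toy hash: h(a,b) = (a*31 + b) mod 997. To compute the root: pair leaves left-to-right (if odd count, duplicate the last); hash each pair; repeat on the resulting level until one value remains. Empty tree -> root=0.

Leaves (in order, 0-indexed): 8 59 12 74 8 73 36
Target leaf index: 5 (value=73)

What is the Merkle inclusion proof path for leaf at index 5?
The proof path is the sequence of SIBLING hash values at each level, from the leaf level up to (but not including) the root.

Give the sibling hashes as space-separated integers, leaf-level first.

L0 (leaves): [8, 59, 12, 74, 8, 73, 36], target index=5
L1: h(8,59)=(8*31+59)%997=307 [pair 0] h(12,74)=(12*31+74)%997=446 [pair 1] h(8,73)=(8*31+73)%997=321 [pair 2] h(36,36)=(36*31+36)%997=155 [pair 3] -> [307, 446, 321, 155]
  Sibling for proof at L0: 8
L2: h(307,446)=(307*31+446)%997=990 [pair 0] h(321,155)=(321*31+155)%997=136 [pair 1] -> [990, 136]
  Sibling for proof at L1: 155
L3: h(990,136)=(990*31+136)%997=916 [pair 0] -> [916]
  Sibling for proof at L2: 990
Root: 916
Proof path (sibling hashes from leaf to root): [8, 155, 990]

Answer: 8 155 990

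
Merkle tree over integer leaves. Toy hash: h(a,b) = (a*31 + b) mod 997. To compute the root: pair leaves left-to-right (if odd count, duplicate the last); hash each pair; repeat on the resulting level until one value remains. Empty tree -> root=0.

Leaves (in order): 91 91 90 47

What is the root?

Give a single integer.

L0: [91, 91, 90, 47]
L1: h(91,91)=(91*31+91)%997=918 h(90,47)=(90*31+47)%997=843 -> [918, 843]
L2: h(918,843)=(918*31+843)%997=388 -> [388]

Answer: 388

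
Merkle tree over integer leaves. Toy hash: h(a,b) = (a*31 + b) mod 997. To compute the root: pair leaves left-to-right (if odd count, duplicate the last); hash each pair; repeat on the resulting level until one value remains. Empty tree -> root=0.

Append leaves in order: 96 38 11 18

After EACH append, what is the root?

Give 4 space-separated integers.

Answer: 96 23 68 75

Derivation:
After append 96 (leaves=[96]):
  L0: [96]
  root=96
After append 38 (leaves=[96, 38]):
  L0: [96, 38]
  L1: h(96,38)=(96*31+38)%997=23 -> [23]
  root=23
After append 11 (leaves=[96, 38, 11]):
  L0: [96, 38, 11]
  L1: h(96,38)=(96*31+38)%997=23 h(11,11)=(11*31+11)%997=352 -> [23, 352]
  L2: h(23,352)=(23*31+352)%997=68 -> [68]
  root=68
After append 18 (leaves=[96, 38, 11, 18]):
  L0: [96, 38, 11, 18]
  L1: h(96,38)=(96*31+38)%997=23 h(11,18)=(11*31+18)%997=359 -> [23, 359]
  L2: h(23,359)=(23*31+359)%997=75 -> [75]
  root=75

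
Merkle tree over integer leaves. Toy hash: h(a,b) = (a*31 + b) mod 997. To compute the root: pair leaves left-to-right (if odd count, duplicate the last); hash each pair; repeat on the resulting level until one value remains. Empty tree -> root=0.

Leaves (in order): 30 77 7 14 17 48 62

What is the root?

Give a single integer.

L0: [30, 77, 7, 14, 17, 48, 62]
L1: h(30,77)=(30*31+77)%997=10 h(7,14)=(7*31+14)%997=231 h(17,48)=(17*31+48)%997=575 h(62,62)=(62*31+62)%997=987 -> [10, 231, 575, 987]
L2: h(10,231)=(10*31+231)%997=541 h(575,987)=(575*31+987)%997=866 -> [541, 866]
L3: h(541,866)=(541*31+866)%997=688 -> [688]

Answer: 688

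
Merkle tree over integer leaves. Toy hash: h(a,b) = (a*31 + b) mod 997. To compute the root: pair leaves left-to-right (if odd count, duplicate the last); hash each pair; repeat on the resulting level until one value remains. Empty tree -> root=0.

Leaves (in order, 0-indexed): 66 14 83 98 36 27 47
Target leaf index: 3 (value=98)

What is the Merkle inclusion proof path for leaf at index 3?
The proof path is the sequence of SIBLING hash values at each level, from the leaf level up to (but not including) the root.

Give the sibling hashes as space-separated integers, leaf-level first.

L0 (leaves): [66, 14, 83, 98, 36, 27, 47], target index=3
L1: h(66,14)=(66*31+14)%997=66 [pair 0] h(83,98)=(83*31+98)%997=677 [pair 1] h(36,27)=(36*31+27)%997=146 [pair 2] h(47,47)=(47*31+47)%997=507 [pair 3] -> [66, 677, 146, 507]
  Sibling for proof at L0: 83
L2: h(66,677)=(66*31+677)%997=729 [pair 0] h(146,507)=(146*31+507)%997=48 [pair 1] -> [729, 48]
  Sibling for proof at L1: 66
L3: h(729,48)=(729*31+48)%997=713 [pair 0] -> [713]
  Sibling for proof at L2: 48
Root: 713
Proof path (sibling hashes from leaf to root): [83, 66, 48]

Answer: 83 66 48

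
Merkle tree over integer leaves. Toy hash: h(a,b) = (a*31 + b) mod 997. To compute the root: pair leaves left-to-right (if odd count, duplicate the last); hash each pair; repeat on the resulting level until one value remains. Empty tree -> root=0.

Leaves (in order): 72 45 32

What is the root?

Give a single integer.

L0: [72, 45, 32]
L1: h(72,45)=(72*31+45)%997=283 h(32,32)=(32*31+32)%997=27 -> [283, 27]
L2: h(283,27)=(283*31+27)%997=824 -> [824]

Answer: 824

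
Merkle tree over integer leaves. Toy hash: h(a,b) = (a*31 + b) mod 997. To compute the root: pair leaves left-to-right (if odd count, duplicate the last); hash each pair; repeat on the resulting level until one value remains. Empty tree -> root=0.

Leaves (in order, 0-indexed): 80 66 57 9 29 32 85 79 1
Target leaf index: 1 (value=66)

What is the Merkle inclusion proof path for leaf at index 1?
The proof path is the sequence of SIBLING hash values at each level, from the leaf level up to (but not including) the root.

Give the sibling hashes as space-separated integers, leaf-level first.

Answer: 80 779 668 864

Derivation:
L0 (leaves): [80, 66, 57, 9, 29, 32, 85, 79, 1], target index=1
L1: h(80,66)=(80*31+66)%997=552 [pair 0] h(57,9)=(57*31+9)%997=779 [pair 1] h(29,32)=(29*31+32)%997=931 [pair 2] h(85,79)=(85*31+79)%997=720 [pair 3] h(1,1)=(1*31+1)%997=32 [pair 4] -> [552, 779, 931, 720, 32]
  Sibling for proof at L0: 80
L2: h(552,779)=(552*31+779)%997=942 [pair 0] h(931,720)=(931*31+720)%997=668 [pair 1] h(32,32)=(32*31+32)%997=27 [pair 2] -> [942, 668, 27]
  Sibling for proof at L1: 779
L3: h(942,668)=(942*31+668)%997=957 [pair 0] h(27,27)=(27*31+27)%997=864 [pair 1] -> [957, 864]
  Sibling for proof at L2: 668
L4: h(957,864)=(957*31+864)%997=621 [pair 0] -> [621]
  Sibling for proof at L3: 864
Root: 621
Proof path (sibling hashes from leaf to root): [80, 779, 668, 864]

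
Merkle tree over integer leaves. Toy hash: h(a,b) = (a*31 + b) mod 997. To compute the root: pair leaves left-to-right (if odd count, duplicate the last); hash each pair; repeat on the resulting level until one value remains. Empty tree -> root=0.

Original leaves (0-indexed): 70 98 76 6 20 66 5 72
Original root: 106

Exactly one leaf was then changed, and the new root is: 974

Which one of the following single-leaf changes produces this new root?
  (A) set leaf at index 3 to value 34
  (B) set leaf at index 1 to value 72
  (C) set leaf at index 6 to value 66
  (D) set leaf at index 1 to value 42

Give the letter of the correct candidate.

Original leaves: [70, 98, 76, 6, 20, 66, 5, 72]
Target new root: 974
Try each candidate change and compute the resulting root:
Candidate A: set leaf[3] = 34 -> leaves = [70, 98, 76, 34, 20, 66, 5, 72]
  L0: [70, 98, 76, 34, 20, 66, 5, 72]
  L1: h(70,98)=(70*31+98)%997=274 h(76,34)=(76*31+34)%997=396 h(20,66)=(20*31+66)%997=686 h(5,72)=(5*31+72)%997=227 -> [274, 396, 686, 227]
  L2: h(274,396)=(274*31+396)%997=914 h(686,227)=(686*31+227)%997=556 -> [914, 556]
  L3: h(914,556)=(914*31+556)%997=974 -> [974]
  root = 974 == target 974  ** MATCH **
Candidate B: set leaf[1] = 72 -> leaves = [70, 72, 76, 6, 20, 66, 5, 72]
  L0: [70, 72, 76, 6, 20, 66, 5, 72]
  L1: h(70,72)=(70*31+72)%997=248 h(76,6)=(76*31+6)%997=368 h(20,66)=(20*31+66)%997=686 h(5,72)=(5*31+72)%997=227 -> [248, 368, 686, 227]
  L2: h(248,368)=(248*31+368)%997=80 h(686,227)=(686*31+227)%997=556 -> [80, 556]
  L3: h(80,556)=(80*31+556)%997=45 -> [45]
  root = 45 != target 974
Candidate C: set leaf[6] = 66 -> leaves = [70, 98, 76, 6, 20, 66, 66, 72]
  L0: [70, 98, 76, 6, 20, 66, 66, 72]
  L1: h(70,98)=(70*31+98)%997=274 h(76,6)=(76*31+6)%997=368 h(20,66)=(20*31+66)%997=686 h(66,72)=(66*31+72)%997=124 -> [274, 368, 686, 124]
  L2: h(274,368)=(274*31+368)%997=886 h(686,124)=(686*31+124)%997=453 -> [886, 453]
  L3: h(886,453)=(886*31+453)%997=3 -> [3]
  root = 3 != target 974
Candidate D: set leaf[1] = 42 -> leaves = [70, 42, 76, 6, 20, 66, 5, 72]
  L0: [70, 42, 76, 6, 20, 66, 5, 72]
  L1: h(70,42)=(70*31+42)%997=218 h(76,6)=(76*31+6)%997=368 h(20,66)=(20*31+66)%997=686 h(5,72)=(5*31+72)%997=227 -> [218, 368, 686, 227]
  L2: h(218,368)=(218*31+368)%997=147 h(686,227)=(686*31+227)%997=556 -> [147, 556]
  L3: h(147,556)=(147*31+556)%997=128 -> [128]
  root = 128 != target 974
Candidate A produces the target root.

Answer: A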